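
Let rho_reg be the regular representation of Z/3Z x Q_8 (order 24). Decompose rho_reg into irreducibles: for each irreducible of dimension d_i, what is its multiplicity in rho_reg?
Each irreducible V_i of dimension d_i appears with multiplicity d_i, i.e. rho_reg = (direct sum over all irreducibles V_i) d_i V_i. The irreducible dimensions for Z/3Z x Q_8 are 1, 1, 1, 1, 1, 1, 1, 1, 1, 1, 1, 1, 2, 2, 2: 12 irreducibles of dimension 1, each with multiplicity 1; 3 irreducibles of dimension 2, each with multiplicity 2. Total dimension 12*1*1 + 3*2*2 = 24 = |G|.

Working: General theorem: in the regular representation of a finite group G, each irreducible appears with multiplicity equal to its dimension. Check: dim(rho_reg) = sum d_i^2 = 1 + 1 + 1 + 1 + 1 + 1 + 1 + 1 + 1 + 1 + 1 + 1 + 4 + 4 + 4 = 24 = |G|.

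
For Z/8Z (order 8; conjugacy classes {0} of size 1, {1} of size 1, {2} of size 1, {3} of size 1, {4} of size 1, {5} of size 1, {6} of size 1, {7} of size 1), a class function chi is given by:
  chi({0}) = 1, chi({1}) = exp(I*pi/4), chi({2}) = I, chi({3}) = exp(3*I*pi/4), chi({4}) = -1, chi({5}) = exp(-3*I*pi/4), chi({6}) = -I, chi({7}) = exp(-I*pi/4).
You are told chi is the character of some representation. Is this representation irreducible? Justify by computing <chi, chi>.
Irreducible: <chi, chi> = 1.

Proof sketch: <chi, chi> = (1/|G|) sum_C |C| * |chi(C)|^2 = (1/8)[1*|1|^2 + 1*|exp(I*pi/4)|^2 + 1*|I|^2 + 1*|exp(3*I*pi/4)|^2 + 1*|-1|^2 + 1*|exp(-3*I*pi/4)|^2 + 1*|-I|^2 + 1*|exp(-I*pi/4)|^2]
  = (1/8)[(1) + (1) + (1) + (1) + (1) + (1) + (1) + (1)] = 8/8 = 1.
(Exp terms are combined using exp(i*s)*conj(exp(i*t)) = exp(i*(s-t)), and sums of them are collapsed using the identity that for every m > 1 the m distinct m-th roots of unity sum to 0, e.g. 1 + exp(2*I*pi/3) + exp(-2*I*pi/3) = 0.)
A character is irreducible iff <chi, chi> = 1, so this representation is irreducible.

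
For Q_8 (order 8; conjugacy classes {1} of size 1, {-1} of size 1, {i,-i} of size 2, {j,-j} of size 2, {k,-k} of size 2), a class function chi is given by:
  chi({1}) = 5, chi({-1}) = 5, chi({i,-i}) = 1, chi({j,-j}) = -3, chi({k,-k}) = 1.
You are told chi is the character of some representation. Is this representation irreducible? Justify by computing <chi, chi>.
Not irreducible (reducible): <chi, chi> = 9 > 1.

Argument: <chi, chi> = (1/|G|) sum_C |C| * |chi(C)|^2 = (1/8)[1*|5|^2 + 1*|5|^2 + 2*|1|^2 + 2*|-3|^2 + 2*|1|^2]
  = (1/8)[(25) + (25) + (2) + (18) + (2)] = 72/8 = 9.
A character is irreducible iff <chi, chi> = 1, so this representation is reducible.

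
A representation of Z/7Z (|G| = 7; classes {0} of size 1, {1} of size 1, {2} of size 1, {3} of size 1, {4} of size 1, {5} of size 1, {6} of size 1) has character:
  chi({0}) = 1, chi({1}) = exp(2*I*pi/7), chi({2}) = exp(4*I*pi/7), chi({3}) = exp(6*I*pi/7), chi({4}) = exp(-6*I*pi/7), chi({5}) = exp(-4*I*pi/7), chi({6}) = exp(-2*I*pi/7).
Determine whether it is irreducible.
Irreducible: <chi, chi> = 1.

<chi, chi> = (1/|G|) sum_C |C| * |chi(C)|^2 = (1/7)[1*|1|^2 + 1*|exp(2*I*pi/7)|^2 + 1*|exp(4*I*pi/7)|^2 + 1*|exp(6*I*pi/7)|^2 + 1*|exp(-6*I*pi/7)|^2 + 1*|exp(-4*I*pi/7)|^2 + 1*|exp(-2*I*pi/7)|^2]
  = (1/7)[(1) + (1) + (1) + (1) + (1) + (1) + (1)] = 7/7 = 1.
(Exp terms are combined using exp(i*s)*conj(exp(i*t)) = exp(i*(s-t)), and sums of them are collapsed using the identity that for every m > 1 the m distinct m-th roots of unity sum to 0, e.g. 1 + exp(2*I*pi/3) + exp(-2*I*pi/3) = 0.)
A character is irreducible iff <chi, chi> = 1, so this representation is irreducible.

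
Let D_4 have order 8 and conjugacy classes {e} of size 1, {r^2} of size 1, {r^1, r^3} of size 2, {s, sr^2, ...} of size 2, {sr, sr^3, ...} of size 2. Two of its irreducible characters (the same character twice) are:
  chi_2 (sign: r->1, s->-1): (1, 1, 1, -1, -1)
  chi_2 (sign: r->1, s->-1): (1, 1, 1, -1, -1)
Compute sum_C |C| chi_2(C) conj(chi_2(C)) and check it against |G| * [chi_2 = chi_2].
Sum = 8 = |G| = 8; so <chi_2, chi_2> = 1 (norm-1 confirms irreducibility).

Argument: Compute term by term over conjugacy classes (|C| * chi_2(C) * conj(chi_2(C))):
  1*(1)*conj(1) + 1*(1)*conj(1) + 2*(1)*conj(1) + 2*(-1)*conj(-1) + 2*(-1)*conj(-1)
  = (1) + (1) + (2) + (2) + (2)
  = 8.
Dividing by |G| = 8 gives 8/8 = 1, matching the row-orthogonality relation <chi_2, chi_2> = [chi_2 = chi_2].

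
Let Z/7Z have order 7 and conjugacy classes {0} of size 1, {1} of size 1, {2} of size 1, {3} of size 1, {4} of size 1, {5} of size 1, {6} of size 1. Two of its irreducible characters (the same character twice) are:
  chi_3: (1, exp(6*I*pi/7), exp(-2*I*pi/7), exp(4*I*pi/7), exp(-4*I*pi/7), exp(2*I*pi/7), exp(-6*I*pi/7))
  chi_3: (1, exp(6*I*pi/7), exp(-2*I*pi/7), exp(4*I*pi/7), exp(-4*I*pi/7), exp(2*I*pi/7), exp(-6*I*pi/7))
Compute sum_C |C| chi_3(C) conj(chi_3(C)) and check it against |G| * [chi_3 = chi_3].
Sum = 7 = |G| = 7; so <chi_3, chi_3> = 1 (norm-1 confirms irreducibility).

Compute term by term over conjugacy classes (|C| * chi_3(C) * conj(chi_3(C))):
  1*(1)*conj(1) + 1*(exp(6*I*pi/7))*conj(exp(6*I*pi/7)) + 1*(exp(-2*I*pi/7))*conj(exp(-2*I*pi/7)) + 1*(exp(4*I*pi/7))*conj(exp(4*I*pi/7)) + 1*(exp(-4*I*pi/7))*conj(exp(-4*I*pi/7)) + 1*(exp(2*I*pi/7))*conj(exp(2*I*pi/7)) + 1*(exp(-6*I*pi/7))*conj(exp(-6*I*pi/7))
  = (1) + (1) + (1) + (1) + (1) + (1) + (1)
  = 7.
(Exp terms are combined using exp(i*s)*conj(exp(i*t)) = exp(i*(s-t)), and sums of them are collapsed using the identity that for every m > 1 the m distinct m-th roots of unity sum to 0, e.g. 1 + exp(2*I*pi/3) + exp(-2*I*pi/3) = 0.)
Dividing by |G| = 7 gives 7/7 = 1, matching the row-orthogonality relation <chi_3, chi_3> = [chi_3 = chi_3].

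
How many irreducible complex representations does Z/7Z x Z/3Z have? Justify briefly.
21

Solution. The number of irreducible complex representations of a finite group equals its number of conjugacy classes. Z/7Z x Z/3Z is abelian of order 21, so every element is its own conjugacy class: 21 classes, so Z/7Z x Z/3Z (order 21) has exactly 21 irreducible complex representations.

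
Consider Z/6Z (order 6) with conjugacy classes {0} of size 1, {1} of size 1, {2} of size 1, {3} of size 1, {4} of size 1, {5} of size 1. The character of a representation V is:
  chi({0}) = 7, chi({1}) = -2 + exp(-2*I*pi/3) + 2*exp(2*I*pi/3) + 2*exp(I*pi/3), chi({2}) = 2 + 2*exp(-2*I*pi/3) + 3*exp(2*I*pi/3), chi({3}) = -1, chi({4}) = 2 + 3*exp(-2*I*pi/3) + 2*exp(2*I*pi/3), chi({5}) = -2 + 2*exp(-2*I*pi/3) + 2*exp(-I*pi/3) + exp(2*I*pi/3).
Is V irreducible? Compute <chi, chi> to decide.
Not irreducible (reducible): <chi, chi> = 13 > 1.

Explanation: <chi, chi> = (1/|G|) sum_C |C| * |chi(C)|^2 = (1/6)[1*|7|^2 + 1*|-2 + exp(-2*I*pi/3) + 2*exp(2*I*pi/3) + 2*exp(I*pi/3)|^2 + 1*|2 + 2*exp(-2*I*pi/3) + 3*exp(2*I*pi/3)|^2 + 1*|-1|^2 + 1*|2 + 3*exp(-2*I*pi/3) + 2*exp(2*I*pi/3)|^2 + 1*|-2 + 2*exp(-2*I*pi/3) + 2*exp(-I*pi/3) + exp(2*I*pi/3)|^2]
  = (1/6)[(49) + (13) + (1) + (1) + (1) + (13)] = 78/6 = 13.
(Exp terms are combined using exp(i*s)*conj(exp(i*t)) = exp(i*(s-t)), and sums of them are collapsed using the identity that for every m > 1 the m distinct m-th roots of unity sum to 0, e.g. 1 + exp(2*I*pi/3) + exp(-2*I*pi/3) = 0.)
A character is irreducible iff <chi, chi> = 1, so this representation is reducible.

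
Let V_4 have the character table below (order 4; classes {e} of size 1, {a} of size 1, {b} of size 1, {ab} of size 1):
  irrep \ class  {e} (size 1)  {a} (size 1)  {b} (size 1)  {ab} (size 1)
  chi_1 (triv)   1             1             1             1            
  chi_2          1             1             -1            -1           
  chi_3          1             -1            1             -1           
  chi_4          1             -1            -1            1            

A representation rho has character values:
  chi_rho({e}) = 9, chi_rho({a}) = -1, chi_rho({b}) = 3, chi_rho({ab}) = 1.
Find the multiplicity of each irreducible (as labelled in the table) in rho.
Multiplicities: chi_1: 3, chi_2: 1, chi_3: 3, chi_4: 2.

Working: Use <chi_rho, chi> = (1/|G|) sum_C |C| * chi_rho(C) * conj(chi(C)) with |G| = 4 for each irreducible chi in the table:
  <chi_rho, chi_1> = (1/4)[1*(9)*conj(1) + 1*(-1)*conj(1) + 1*(3)*conj(1) + 1*(1)*conj(1)]
      = (1/4)[(9) + (-1) + (3) + (1)] = 12/4 = 3
  <chi_rho, chi_2> = (1/4)[1*(9)*conj(1) + 1*(-1)*conj(1) + 1*(3)*conj(-1) + 1*(1)*conj(-1)]
      = (1/4)[(9) + (-1) + (-3) + (-1)] = 4/4 = 1
  <chi_rho, chi_3> = (1/4)[1*(9)*conj(1) + 1*(-1)*conj(-1) + 1*(3)*conj(1) + 1*(1)*conj(-1)]
      = (1/4)[(9) + (1) + (3) + (-1)] = 12/4 = 3
  <chi_rho, chi_4> = (1/4)[1*(9)*conj(1) + 1*(-1)*conj(-1) + 1*(3)*conj(-1) + 1*(1)*conj(1)]
      = (1/4)[(9) + (1) + (-3) + (1)] = 8/4 = 2
Dimension check: dim(rho) = sum (mult * dim) = 3*1 + 1*1 + 3*1 + 2*1 = 9 = chi_rho(e) = 9.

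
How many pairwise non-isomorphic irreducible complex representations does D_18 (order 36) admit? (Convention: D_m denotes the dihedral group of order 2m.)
12

Justification: The number of irreducible complex representations of a finite group equals its number of conjugacy classes. D_18 has 12 conjugacy classes (n/2 + 3 for n even), so D_18 (order 36) has exactly 12 irreducible complex representations.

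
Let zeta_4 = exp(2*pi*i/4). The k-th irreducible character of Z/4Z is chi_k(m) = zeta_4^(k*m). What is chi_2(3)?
chi_2(3) = zeta_4^6 = -1

Why: chi_2(3) = zeta_4^(2*3) = zeta_4^6. Since zeta_4^4 = 1, this equals zeta_4^2 = exp(2*pi*i*2/4) = -1.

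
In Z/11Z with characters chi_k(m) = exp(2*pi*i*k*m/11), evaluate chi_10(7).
chi_10(7) = zeta_11^70 = exp(8*I*pi/11)

Proof sketch: chi_10(7) = zeta_11^(10*7) = zeta_11^70. Since zeta_11^11 = 1, this equals zeta_11^4 = exp(2*pi*i*4/11) = exp(8*I*pi/11).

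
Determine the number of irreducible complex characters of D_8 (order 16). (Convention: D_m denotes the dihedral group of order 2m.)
7

Details: The number of irreducible complex representations of a finite group equals its number of conjugacy classes. D_8 has 7 conjugacy classes (n/2 + 3 for n even), so D_8 (order 16) has exactly 7 irreducible complex representations.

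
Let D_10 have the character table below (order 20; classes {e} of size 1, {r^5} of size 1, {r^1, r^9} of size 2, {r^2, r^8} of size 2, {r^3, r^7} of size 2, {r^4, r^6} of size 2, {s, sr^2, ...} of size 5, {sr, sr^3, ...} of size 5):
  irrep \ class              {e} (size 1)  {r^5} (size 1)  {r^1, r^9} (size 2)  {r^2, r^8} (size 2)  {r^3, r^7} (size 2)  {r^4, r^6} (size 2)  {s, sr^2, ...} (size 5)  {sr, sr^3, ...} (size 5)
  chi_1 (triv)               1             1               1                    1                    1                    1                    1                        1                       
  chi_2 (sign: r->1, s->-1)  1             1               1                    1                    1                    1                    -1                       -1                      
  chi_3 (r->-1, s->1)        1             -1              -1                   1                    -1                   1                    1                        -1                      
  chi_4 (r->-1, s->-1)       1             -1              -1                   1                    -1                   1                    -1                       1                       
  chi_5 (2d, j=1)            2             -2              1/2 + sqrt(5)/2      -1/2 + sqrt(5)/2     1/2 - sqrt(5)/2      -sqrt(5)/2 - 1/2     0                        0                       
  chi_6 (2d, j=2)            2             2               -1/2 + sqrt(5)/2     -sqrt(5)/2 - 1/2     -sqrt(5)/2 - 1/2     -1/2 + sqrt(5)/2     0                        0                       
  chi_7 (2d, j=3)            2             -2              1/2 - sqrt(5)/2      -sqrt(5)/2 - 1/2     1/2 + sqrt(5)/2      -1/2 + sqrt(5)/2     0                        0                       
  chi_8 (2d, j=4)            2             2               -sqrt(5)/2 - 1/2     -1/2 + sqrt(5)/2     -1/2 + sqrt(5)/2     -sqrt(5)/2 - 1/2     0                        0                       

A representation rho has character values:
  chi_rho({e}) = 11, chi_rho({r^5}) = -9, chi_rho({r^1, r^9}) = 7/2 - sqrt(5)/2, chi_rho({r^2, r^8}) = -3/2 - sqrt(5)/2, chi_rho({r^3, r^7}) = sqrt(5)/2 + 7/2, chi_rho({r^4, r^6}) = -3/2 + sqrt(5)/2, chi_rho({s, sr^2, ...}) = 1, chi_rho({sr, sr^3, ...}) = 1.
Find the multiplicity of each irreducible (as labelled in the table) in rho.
Multiplicities: chi_1: 1, chi_2: 0, chi_3: 0, chi_4: 0, chi_5: 2, chi_6: 0, chi_7: 3, chi_8: 0.

Justification: Use <chi_rho, chi> = (1/|G|) sum_C |C| * chi_rho(C) * conj(chi(C)) with |G| = 20 for each irreducible chi in the table:
  <chi_rho, chi_1> = (1/20)[1*(11)*conj(1) + 1*(-9)*conj(1) + 2*(7/2 - sqrt(5)/2)*conj(1) + 2*(-3/2 - sqrt(5)/2)*conj(1) + 2*(sqrt(5)/2 + 7/2)*conj(1) + 2*(-3/2 + sqrt(5)/2)*conj(1) + 5*(1)*conj(1) + 5*(1)*conj(1)]
      = (1/20)[(11) + (-9) + (7 - sqrt(5)) + (-3 - sqrt(5)) + (sqrt(5) + 7) + (-3 + sqrt(5)) + (5) + (5)] = 20/20 = 1
  <chi_rho, chi_2> = (1/20)[1*(11)*conj(1) + 1*(-9)*conj(1) + 2*(7/2 - sqrt(5)/2)*conj(1) + 2*(-3/2 - sqrt(5)/2)*conj(1) + 2*(sqrt(5)/2 + 7/2)*conj(1) + 2*(-3/2 + sqrt(5)/2)*conj(1) + 5*(1)*conj(-1) + 5*(1)*conj(-1)]
      = (1/20)[(11) + (-9) + (7 - sqrt(5)) + (-3 - sqrt(5)) + (sqrt(5) + 7) + (-3 + sqrt(5)) + (-5) + (-5)] = 0/20 = 0
  <chi_rho, chi_3> = (1/20)[1*(11)*conj(1) + 1*(-9)*conj(-1) + 2*(7/2 - sqrt(5)/2)*conj(-1) + 2*(-3/2 - sqrt(5)/2)*conj(1) + 2*(sqrt(5)/2 + 7/2)*conj(-1) + 2*(-3/2 + sqrt(5)/2)*conj(1) + 5*(1)*conj(1) + 5*(1)*conj(-1)]
      = (1/20)[(11) + (9) + (-7 + sqrt(5)) + (-3 - sqrt(5)) + (-7 - sqrt(5)) + (-3 + sqrt(5)) + (5) + (-5)] = 0/20 = 0
  <chi_rho, chi_4> = (1/20)[1*(11)*conj(1) + 1*(-9)*conj(-1) + 2*(7/2 - sqrt(5)/2)*conj(-1) + 2*(-3/2 - sqrt(5)/2)*conj(1) + 2*(sqrt(5)/2 + 7/2)*conj(-1) + 2*(-3/2 + sqrt(5)/2)*conj(1) + 5*(1)*conj(-1) + 5*(1)*conj(1)]
      = (1/20)[(11) + (9) + (-7 + sqrt(5)) + (-3 - sqrt(5)) + (-7 - sqrt(5)) + (-3 + sqrt(5)) + (-5) + (5)] = 0/20 = 0
  <chi_rho, chi_5> = (1/20)[1*(11)*conj(2) + 1*(-9)*conj(-2) + 2*(7/2 - sqrt(5)/2)*conj(1/2 + sqrt(5)/2) + 2*(-3/2 - sqrt(5)/2)*conj(-1/2 + sqrt(5)/2) + 2*(sqrt(5)/2 + 7/2)*conj(1/2 - sqrt(5)/2) + 2*(-3/2 + sqrt(5)/2)*conj(-sqrt(5)/2 - 1/2) + 5*(1)*conj(0) + 5*(1)*conj(0)]
      = (1/20)[(22) + (18) + (1 + 3*sqrt(5)) + (-sqrt(5) - 1) + (1 - 3*sqrt(5)) + (-1 + sqrt(5)) + (0) + (0)] = 40/20 = 2
  <chi_rho, chi_6> = (1/20)[1*(11)*conj(2) + 1*(-9)*conj(2) + 2*(7/2 - sqrt(5)/2)*conj(-1/2 + sqrt(5)/2) + 2*(-3/2 - sqrt(5)/2)*conj(-sqrt(5)/2 - 1/2) + 2*(sqrt(5)/2 + 7/2)*conj(-sqrt(5)/2 - 1/2) + 2*(-3/2 + sqrt(5)/2)*conj(-1/2 + sqrt(5)/2) + 5*(1)*conj(0) + 5*(1)*conj(0)]
      = (1/20)[(22) + (-18) + (-6 + 4*sqrt(5)) + (4 + 2*sqrt(5)) + (-4*sqrt(5) - 6) + (4 - 2*sqrt(5)) + (0) + (0)] = 0/20 = 0
  <chi_rho, chi_7> = (1/20)[1*(11)*conj(2) + 1*(-9)*conj(-2) + 2*(7/2 - sqrt(5)/2)*conj(1/2 - sqrt(5)/2) + 2*(-3/2 - sqrt(5)/2)*conj(-sqrt(5)/2 - 1/2) + 2*(sqrt(5)/2 + 7/2)*conj(1/2 + sqrt(5)/2) + 2*(-3/2 + sqrt(5)/2)*conj(-1/2 + sqrt(5)/2) + 5*(1)*conj(0) + 5*(1)*conj(0)]
      = (1/20)[(22) + (18) + (6 - 4*sqrt(5)) + (4 + 2*sqrt(5)) + (6 + 4*sqrt(5)) + (4 - 2*sqrt(5)) + (0) + (0)] = 60/20 = 3
  <chi_rho, chi_8> = (1/20)[1*(11)*conj(2) + 1*(-9)*conj(2) + 2*(7/2 - sqrt(5)/2)*conj(-sqrt(5)/2 - 1/2) + 2*(-3/2 - sqrt(5)/2)*conj(-1/2 + sqrt(5)/2) + 2*(sqrt(5)/2 + 7/2)*conj(-1/2 + sqrt(5)/2) + 2*(-3/2 + sqrt(5)/2)*conj(-sqrt(5)/2 - 1/2) + 5*(1)*conj(0) + 5*(1)*conj(0)]
      = (1/20)[(22) + (-18) + (-3*sqrt(5) - 1) + (-sqrt(5) - 1) + (-1 + 3*sqrt(5)) + (-1 + sqrt(5)) + (0) + (0)] = 0/20 = 0
Dimension check: dim(rho) = sum (mult * dim) = 1*1 + 0*1 + 0*1 + 0*1 + 2*2 + 0*2 + 3*2 + 0*2 = 11 = chi_rho(e) = 11.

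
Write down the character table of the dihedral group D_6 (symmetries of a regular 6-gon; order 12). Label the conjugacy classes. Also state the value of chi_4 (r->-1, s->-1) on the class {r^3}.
Conjugacy classes: {e} of size 1, {r^3} of size 1, {r^1, r^5} of size 2, {r^2, r^4} of size 2, {s, sr^2, ...} of size 3, {sr, sr^3, ...} of size 3.
Character table:
  irrep \ class              {e} (size 1)  {r^3} (size 1)  {r^1, r^5} (size 2)  {r^2, r^4} (size 2)  {s, sr^2, ...} (size 3)  {sr, sr^3, ...} (size 3)
  chi_1 (triv)               1             1               1                    1                    1                        1                       
  chi_2 (sign: r->1, s->-1)  1             1               1                    1                    -1                       -1                      
  chi_3 (r->-1, s->1)        1             -1              -1                   1                    1                        -1                      
  chi_4 (r->-1, s->-1)       1             -1              -1                   1                    -1                       1                       
  chi_5 (2d, j=1)            2             -2              1                    -1                   0                        0                       
  chi_6 (2d, j=2)            2             2               -1                   -1                   0                        0                       

Spot check: chi_4 (r->-1, s->-1) on {r^3} = -1.

Why: D_6 has order 2*6 = 12 with 6 conjugacy classes, hence 6 irreducibles. Sum of squared dims 1 + 1 + 1 + 1 + 4 + 4 = 12 = |G|. Linear characters come from the abelianisation; the 2-dimensional irreps have character r^k -> 2*cos(2*pi*j*k/6), reflections -> 0.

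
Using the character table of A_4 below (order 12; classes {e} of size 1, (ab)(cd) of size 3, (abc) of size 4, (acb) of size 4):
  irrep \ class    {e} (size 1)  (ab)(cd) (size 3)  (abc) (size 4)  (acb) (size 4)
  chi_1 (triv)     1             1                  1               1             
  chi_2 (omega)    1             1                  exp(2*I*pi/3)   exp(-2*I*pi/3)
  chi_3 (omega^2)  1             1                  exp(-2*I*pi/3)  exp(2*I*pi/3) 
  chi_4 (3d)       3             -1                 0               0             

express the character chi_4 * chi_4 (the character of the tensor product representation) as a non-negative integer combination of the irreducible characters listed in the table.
chi_4 tensor chi_4 = chi_1 + chi_2 + chi_3 + 2*chi_4 (all other irreducibles have multiplicity 0).

Argument: The character of a tensor product is the pointwise product (chi_4 * chi_4)(C) = chi_4(C) * chi_4(C):
  {e}: (3)*(3), (ab)(cd): (-1)*(-1), (abc): (0)*(0), (acb): (0)*(0)
so (chi_4 * chi_4) takes values
  {e} -> 9, (ab)(cd) -> 1, (abc) -> 0, (acb) -> 0.
Now take the inner product of this character with each irreducible chi from the table, <chi_4*chi_4, chi> = (1/12) sum_C |C| (chi_4*chi_4)(C) conj(chi(C)):
  <chi_4*chi_4, chi_1> = (1/12)[1*(9)*conj(1) + 3*(1)*conj(1) + 4*(0)*conj(1) + 4*(0)*conj(1)]
      = (1/12)[(9) + (3) + (0) + (0)] = 12/12 = 1
  <chi_4*chi_4, chi_2> = (1/12)[1*(9)*conj(1) + 3*(1)*conj(1) + 4*(0)*conj(exp(2*I*pi/3)) + 4*(0)*conj(exp(-2*I*pi/3))]
      = (1/12)[(9) + (3) + (0) + (0)] = 12/12 = 1
  <chi_4*chi_4, chi_3> = (1/12)[1*(9)*conj(1) + 3*(1)*conj(1) + 4*(0)*conj(exp(-2*I*pi/3)) + 4*(0)*conj(exp(2*I*pi/3))]
      = (1/12)[(9) + (3) + (0) + (0)] = 12/12 = 1
  <chi_4*chi_4, chi_4> = (1/12)[1*(9)*conj(3) + 3*(1)*conj(-1) + 4*(0)*conj(0) + 4*(0)*conj(0)]
      = (1/12)[(27) + (-3) + (0) + (0)] = 24/12 = 2
(Exp terms are combined using exp(i*s)*conj(exp(i*t)) = exp(i*(s-t)), and sums of them are collapsed using the identity that for every m > 1 the m distinct m-th roots of unity sum to 0, e.g. 1 + exp(2*I*pi/3) + exp(-2*I*pi/3) = 0.)
Hence the multiplicities are chi_1: 1, chi_2: 1, chi_3: 1, chi_4: 2. Dimension check: dim(chi_4)*dim(chi_4) = 3*3 = 9 and sum (mult * dim) = 1*1 + 1*1 + 1*1 + 2*3 = 9.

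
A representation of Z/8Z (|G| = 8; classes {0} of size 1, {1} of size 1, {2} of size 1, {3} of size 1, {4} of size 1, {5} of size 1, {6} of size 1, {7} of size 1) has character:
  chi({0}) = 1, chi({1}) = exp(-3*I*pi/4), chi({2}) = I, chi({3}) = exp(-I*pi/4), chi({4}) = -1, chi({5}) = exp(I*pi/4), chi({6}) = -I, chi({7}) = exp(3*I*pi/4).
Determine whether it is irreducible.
Irreducible: <chi, chi> = 1.

<chi, chi> = (1/|G|) sum_C |C| * |chi(C)|^2 = (1/8)[1*|1|^2 + 1*|exp(-3*I*pi/4)|^2 + 1*|I|^2 + 1*|exp(-I*pi/4)|^2 + 1*|-1|^2 + 1*|exp(I*pi/4)|^2 + 1*|-I|^2 + 1*|exp(3*I*pi/4)|^2]
  = (1/8)[(1) + (1) + (1) + (1) + (1) + (1) + (1) + (1)] = 8/8 = 1.
(Exp terms are combined using exp(i*s)*conj(exp(i*t)) = exp(i*(s-t)), and sums of them are collapsed using the identity that for every m > 1 the m distinct m-th roots of unity sum to 0, e.g. 1 + exp(2*I*pi/3) + exp(-2*I*pi/3) = 0.)
A character is irreducible iff <chi, chi> = 1, so this representation is irreducible.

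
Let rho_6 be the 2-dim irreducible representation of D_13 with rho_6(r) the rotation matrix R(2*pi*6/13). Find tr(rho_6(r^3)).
chi_{rho_6}(r^3) = 2*cos(2*pi*6*3/13) = -2*cos(3*pi/13)

Derivation: rho_6(r^3) is rotation by angle 2*pi*6*3/13, whose trace is 2*cos(2*pi*6*3/13) = -2*cos(3*pi/13).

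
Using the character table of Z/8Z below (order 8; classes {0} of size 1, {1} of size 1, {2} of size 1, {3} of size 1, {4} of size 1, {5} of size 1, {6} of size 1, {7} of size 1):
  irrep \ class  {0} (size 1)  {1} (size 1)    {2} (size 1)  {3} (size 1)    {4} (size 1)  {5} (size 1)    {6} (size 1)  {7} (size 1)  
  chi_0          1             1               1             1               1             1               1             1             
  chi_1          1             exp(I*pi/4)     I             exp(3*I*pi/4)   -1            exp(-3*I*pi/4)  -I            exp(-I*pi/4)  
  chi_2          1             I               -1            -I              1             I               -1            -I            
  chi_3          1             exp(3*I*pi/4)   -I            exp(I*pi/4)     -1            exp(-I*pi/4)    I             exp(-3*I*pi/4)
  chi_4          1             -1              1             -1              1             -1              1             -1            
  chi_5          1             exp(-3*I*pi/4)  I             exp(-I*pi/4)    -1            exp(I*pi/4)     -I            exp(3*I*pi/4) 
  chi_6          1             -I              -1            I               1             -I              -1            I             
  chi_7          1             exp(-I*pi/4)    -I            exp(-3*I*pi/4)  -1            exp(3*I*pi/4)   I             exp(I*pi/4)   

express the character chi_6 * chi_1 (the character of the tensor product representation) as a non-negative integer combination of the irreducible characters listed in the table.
chi_6 tensor chi_1 = chi_7 (all other irreducibles have multiplicity 0).

Reasoning: The character of a tensor product is the pointwise product (chi_6 * chi_1)(C) = chi_6(C) * chi_1(C):
  {0}: (1)*(1), {1}: (-I)*(exp(I*pi/4)), {2}: (-1)*(I), {3}: (I)*(exp(3*I*pi/4)), {4}: (1)*(-1), {5}: (-I)*(exp(-3*I*pi/4)), {6}: (-1)*(-I), {7}: (I)*(exp(-I*pi/4))
so (chi_6 * chi_1) takes values
  {0} -> 1, {1} -> -exp(3*I*pi/4), {2} -> -I, {3} -> exp(-3*I*pi/4), {4} -> -1, {5} -> -exp(-I*pi/4), {6} -> I, {7} -> exp(I*pi/4).
Now take the inner product of this character with each irreducible chi from the table, <chi_6*chi_1, chi> = (1/8) sum_C |C| (chi_6*chi_1)(C) conj(chi(C)):
  <chi_6*chi_1, chi_0> = (1/8)[1*(1)*conj(1) + 1*(-exp(3*I*pi/4))*conj(1) + 1*(-I)*conj(1) + 1*(exp(-3*I*pi/4))*conj(1) + 1*(-1)*conj(1) + 1*(-exp(-I*pi/4))*conj(1) + 1*(I)*conj(1) + 1*(exp(I*pi/4))*conj(1)]
      = (1/8)[(1) + (-exp(3*I*pi/4)) + (-I) + (exp(-3*I*pi/4)) + (-1) + (-exp(-I*pi/4)) + (I) + (exp(I*pi/4))] = 0/8 = 0
  <chi_6*chi_1, chi_1> = (1/8)[1*(1)*conj(1) + 1*(-exp(3*I*pi/4))*conj(exp(I*pi/4)) + 1*(-I)*conj(I) + 1*(exp(-3*I*pi/4))*conj(exp(3*I*pi/4)) + 1*(-1)*conj(-1) + 1*(-exp(-I*pi/4))*conj(exp(-3*I*pi/4)) + 1*(I)*conj(-I) + 1*(exp(I*pi/4))*conj(exp(-I*pi/4))]
      = (1/8)[(1) + (-I) + (-1) + (I) + (1) + (-I) + (-1) + (I)] = 0/8 = 0
  <chi_6*chi_1, chi_2> = (1/8)[1*(1)*conj(1) + 1*(-exp(3*I*pi/4))*conj(I) + 1*(-I)*conj(-1) + 1*(exp(-3*I*pi/4))*conj(-I) + 1*(-1)*conj(1) + 1*(-exp(-I*pi/4))*conj(I) + 1*(I)*conj(-1) + 1*(exp(I*pi/4))*conj(-I)]
      = (1/8)[(1) + (exp(-3*I*pi/4)) + (I) + (exp(-I*pi/4)) + (-1) + (exp(I*pi/4)) + (-I) + (exp(3*I*pi/4))] = 0/8 = 0
  <chi_6*chi_1, chi_3> = (1/8)[1*(1)*conj(1) + 1*(-exp(3*I*pi/4))*conj(exp(3*I*pi/4)) + 1*(-I)*conj(-I) + 1*(exp(-3*I*pi/4))*conj(exp(I*pi/4)) + 1*(-1)*conj(-1) + 1*(-exp(-I*pi/4))*conj(exp(-I*pi/4)) + 1*(I)*conj(I) + 1*(exp(I*pi/4))*conj(exp(-3*I*pi/4))]
      = (1/8)[(1) + (-1) + (1) + (-1) + (1) + (-1) + (1) + (-1)] = 0/8 = 0
  <chi_6*chi_1, chi_4> = (1/8)[1*(1)*conj(1) + 1*(-exp(3*I*pi/4))*conj(-1) + 1*(-I)*conj(1) + 1*(exp(-3*I*pi/4))*conj(-1) + 1*(-1)*conj(1) + 1*(-exp(-I*pi/4))*conj(-1) + 1*(I)*conj(1) + 1*(exp(I*pi/4))*conj(-1)]
      = (1/8)[(1) + (exp(3*I*pi/4)) + (-I) + (-exp(-3*I*pi/4)) + (-1) + (exp(-I*pi/4)) + (I) + (-exp(I*pi/4))] = 0/8 = 0
  <chi_6*chi_1, chi_5> = (1/8)[1*(1)*conj(1) + 1*(-exp(3*I*pi/4))*conj(exp(-3*I*pi/4)) + 1*(-I)*conj(I) + 1*(exp(-3*I*pi/4))*conj(exp(-I*pi/4)) + 1*(-1)*conj(-1) + 1*(-exp(-I*pi/4))*conj(exp(I*pi/4)) + 1*(I)*conj(-I) + 1*(exp(I*pi/4))*conj(exp(3*I*pi/4))]
      = (1/8)[(1) + (I) + (-1) + (-I) + (1) + (I) + (-1) + (-I)] = 0/8 = 0
  <chi_6*chi_1, chi_6> = (1/8)[1*(1)*conj(1) + 1*(-exp(3*I*pi/4))*conj(-I) + 1*(-I)*conj(-1) + 1*(exp(-3*I*pi/4))*conj(I) + 1*(-1)*conj(1) + 1*(-exp(-I*pi/4))*conj(-I) + 1*(I)*conj(-1) + 1*(exp(I*pi/4))*conj(I)]
      = (1/8)[(1) + (-exp(-3*I*pi/4)) + (I) + (-exp(-I*pi/4)) + (-1) + (-exp(I*pi/4)) + (-I) + (-exp(3*I*pi/4))] = 0/8 = 0
  <chi_6*chi_1, chi_7> = (1/8)[1*(1)*conj(1) + 1*(-exp(3*I*pi/4))*conj(exp(-I*pi/4)) + 1*(-I)*conj(-I) + 1*(exp(-3*I*pi/4))*conj(exp(-3*I*pi/4)) + 1*(-1)*conj(-1) + 1*(-exp(-I*pi/4))*conj(exp(3*I*pi/4)) + 1*(I)*conj(I) + 1*(exp(I*pi/4))*conj(exp(I*pi/4))]
      = (1/8)[(1) + (1) + (1) + (1) + (1) + (1) + (1) + (1)] = 8/8 = 1
(Exp terms are combined using exp(i*s)*conj(exp(i*t)) = exp(i*(s-t)), and sums of them are collapsed using the identity that for every m > 1 the m distinct m-th roots of unity sum to 0, e.g. 1 + exp(2*I*pi/3) + exp(-2*I*pi/3) = 0.)
Hence the multiplicities are chi_7: 1. Dimension check: dim(chi_6)*dim(chi_1) = 1*1 = 1 and sum (mult * dim) = 1*1 = 1.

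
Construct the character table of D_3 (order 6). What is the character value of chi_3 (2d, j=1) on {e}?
Conjugacy classes: {e} of size 1, {r^1, r^2} of size 2, {s, sr, ..., sr^2} of size 3.
Character table:
  irrep \ class              {e} (size 1)  {r^1, r^2} (size 2)  {s, sr, ..., sr^2} (size 3)
  chi_1 (triv)               1             1                    1                          
  chi_2 (sign: r->1, s->-1)  1             1                    -1                         
  chi_3 (2d, j=1)            2             -1                   0                          

Spot check: chi_3 (2d, j=1) on {e} = 2.

Proof sketch: D_3 has order 2*3 = 6 with 3 conjugacy classes, hence 3 irreducibles. Sum of squared dims 1 + 1 + 4 = 6 = |G|. Linear characters come from the abelianisation; the 2-dimensional irreps have character r^k -> 2*cos(2*pi*j*k/3), reflections -> 0.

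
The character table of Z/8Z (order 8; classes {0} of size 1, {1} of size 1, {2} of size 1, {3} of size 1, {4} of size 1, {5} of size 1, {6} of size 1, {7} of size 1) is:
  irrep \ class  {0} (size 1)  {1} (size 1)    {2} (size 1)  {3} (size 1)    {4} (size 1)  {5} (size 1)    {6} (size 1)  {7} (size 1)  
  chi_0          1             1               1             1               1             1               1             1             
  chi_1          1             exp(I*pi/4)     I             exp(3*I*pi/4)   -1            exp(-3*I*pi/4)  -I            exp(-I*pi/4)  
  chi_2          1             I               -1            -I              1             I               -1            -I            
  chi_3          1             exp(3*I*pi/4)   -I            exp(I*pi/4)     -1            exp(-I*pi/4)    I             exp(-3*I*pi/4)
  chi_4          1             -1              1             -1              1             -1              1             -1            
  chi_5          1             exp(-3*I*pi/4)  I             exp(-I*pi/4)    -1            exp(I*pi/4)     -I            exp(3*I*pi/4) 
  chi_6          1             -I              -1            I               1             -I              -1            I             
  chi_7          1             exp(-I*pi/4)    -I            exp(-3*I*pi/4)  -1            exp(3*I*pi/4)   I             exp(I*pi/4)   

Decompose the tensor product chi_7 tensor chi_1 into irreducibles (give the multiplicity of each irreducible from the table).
chi_7 tensor chi_1 = chi_0 (all other irreducibles have multiplicity 0).

Derivation: The character of a tensor product is the pointwise product (chi_7 * chi_1)(C) = chi_7(C) * chi_1(C):
  {0}: (1)*(1), {1}: (exp(-I*pi/4))*(exp(I*pi/4)), {2}: (-I)*(I), {3}: (exp(-3*I*pi/4))*(exp(3*I*pi/4)), {4}: (-1)*(-1), {5}: (exp(3*I*pi/4))*(exp(-3*I*pi/4)), {6}: (I)*(-I), {7}: (exp(I*pi/4))*(exp(-I*pi/4))
so (chi_7 * chi_1) takes values
  {0} -> 1, {1} -> 1, {2} -> 1, {3} -> 1, {4} -> 1, {5} -> 1, {6} -> 1, {7} -> 1.
Now take the inner product of this character with each irreducible chi from the table, <chi_7*chi_1, chi> = (1/8) sum_C |C| (chi_7*chi_1)(C) conj(chi(C)):
  <chi_7*chi_1, chi_0> = (1/8)[1*(1)*conj(1) + 1*(1)*conj(1) + 1*(1)*conj(1) + 1*(1)*conj(1) + 1*(1)*conj(1) + 1*(1)*conj(1) + 1*(1)*conj(1) + 1*(1)*conj(1)]
      = (1/8)[(1) + (1) + (1) + (1) + (1) + (1) + (1) + (1)] = 8/8 = 1
  <chi_7*chi_1, chi_1> = (1/8)[1*(1)*conj(1) + 1*(1)*conj(exp(I*pi/4)) + 1*(1)*conj(I) + 1*(1)*conj(exp(3*I*pi/4)) + 1*(1)*conj(-1) + 1*(1)*conj(exp(-3*I*pi/4)) + 1*(1)*conj(-I) + 1*(1)*conj(exp(-I*pi/4))]
      = (1/8)[(1) + (exp(-I*pi/4)) + (-I) + (exp(-3*I*pi/4)) + (-1) + (exp(3*I*pi/4)) + (I) + (exp(I*pi/4))] = 0/8 = 0
  <chi_7*chi_1, chi_2> = (1/8)[1*(1)*conj(1) + 1*(1)*conj(I) + 1*(1)*conj(-1) + 1*(1)*conj(-I) + 1*(1)*conj(1) + 1*(1)*conj(I) + 1*(1)*conj(-1) + 1*(1)*conj(-I)]
      = (1/8)[(1) + (-I) + (-1) + (I) + (1) + (-I) + (-1) + (I)] = 0/8 = 0
  <chi_7*chi_1, chi_3> = (1/8)[1*(1)*conj(1) + 1*(1)*conj(exp(3*I*pi/4)) + 1*(1)*conj(-I) + 1*(1)*conj(exp(I*pi/4)) + 1*(1)*conj(-1) + 1*(1)*conj(exp(-I*pi/4)) + 1*(1)*conj(I) + 1*(1)*conj(exp(-3*I*pi/4))]
      = (1/8)[(1) + (exp(-3*I*pi/4)) + (I) + (exp(-I*pi/4)) + (-1) + (exp(I*pi/4)) + (-I) + (exp(3*I*pi/4))] = 0/8 = 0
  <chi_7*chi_1, chi_4> = (1/8)[1*(1)*conj(1) + 1*(1)*conj(-1) + 1*(1)*conj(1) + 1*(1)*conj(-1) + 1*(1)*conj(1) + 1*(1)*conj(-1) + 1*(1)*conj(1) + 1*(1)*conj(-1)]
      = (1/8)[(1) + (-1) + (1) + (-1) + (1) + (-1) + (1) + (-1)] = 0/8 = 0
  <chi_7*chi_1, chi_5> = (1/8)[1*(1)*conj(1) + 1*(1)*conj(exp(-3*I*pi/4)) + 1*(1)*conj(I) + 1*(1)*conj(exp(-I*pi/4)) + 1*(1)*conj(-1) + 1*(1)*conj(exp(I*pi/4)) + 1*(1)*conj(-I) + 1*(1)*conj(exp(3*I*pi/4))]
      = (1/8)[(1) + (exp(3*I*pi/4)) + (-I) + (exp(I*pi/4)) + (-1) + (exp(-I*pi/4)) + (I) + (exp(-3*I*pi/4))] = 0/8 = 0
  <chi_7*chi_1, chi_6> = (1/8)[1*(1)*conj(1) + 1*(1)*conj(-I) + 1*(1)*conj(-1) + 1*(1)*conj(I) + 1*(1)*conj(1) + 1*(1)*conj(-I) + 1*(1)*conj(-1) + 1*(1)*conj(I)]
      = (1/8)[(1) + (I) + (-1) + (-I) + (1) + (I) + (-1) + (-I)] = 0/8 = 0
  <chi_7*chi_1, chi_7> = (1/8)[1*(1)*conj(1) + 1*(1)*conj(exp(-I*pi/4)) + 1*(1)*conj(-I) + 1*(1)*conj(exp(-3*I*pi/4)) + 1*(1)*conj(-1) + 1*(1)*conj(exp(3*I*pi/4)) + 1*(1)*conj(I) + 1*(1)*conj(exp(I*pi/4))]
      = (1/8)[(1) + (exp(I*pi/4)) + (I) + (exp(3*I*pi/4)) + (-1) + (exp(-3*I*pi/4)) + (-I) + (exp(-I*pi/4))] = 0/8 = 0
(Exp terms are combined using exp(i*s)*conj(exp(i*t)) = exp(i*(s-t)), and sums of them are collapsed using the identity that for every m > 1 the m distinct m-th roots of unity sum to 0, e.g. 1 + exp(2*I*pi/3) + exp(-2*I*pi/3) = 0.)
Hence the multiplicities are chi_0: 1. Dimension check: dim(chi_7)*dim(chi_1) = 1*1 = 1 and sum (mult * dim) = 1*1 = 1.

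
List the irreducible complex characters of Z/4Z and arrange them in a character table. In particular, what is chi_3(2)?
Character table of Z/4Z (irreps indexed chi_0,...,chi_3 with chi_k(m) = zeta_4^(k*m), zeta_4 = exp(2*pi*i/4)):
  irrep \ class  {0} (size 1)  {1} (size 1)  {2} (size 1)  {3} (size 1)
  chi_0          1             1             1             1           
  chi_1          1             I             -1            -I          
  chi_2          1             -1            1             -1          
  chi_3          1             -I            -1            I           

Spot check: chi_3(2) = zeta_4^(3*2) = zeta_4^6 = -1.

Z/4Z is abelian, so all 4 irreducible complex representations are 1-dimensional. They are given by chi_k(m) = zeta_4^(k*m) for k = 0,...,3. Row orthogonality: sum_m chi_k(m) conj(chi_l(m)) = 4 * [k = l].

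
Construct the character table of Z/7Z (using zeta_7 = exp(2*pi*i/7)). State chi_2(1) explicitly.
Character table of Z/7Z (irreps indexed chi_0,...,chi_6 with chi_k(m) = zeta_7^(k*m), zeta_7 = exp(2*pi*i/7)):
  irrep \ class  {0} (size 1)  {1} (size 1)    {2} (size 1)    {3} (size 1)    {4} (size 1)    {5} (size 1)    {6} (size 1)  
  chi_0          1             1               1               1               1               1               1             
  chi_1          1             exp(2*I*pi/7)   exp(4*I*pi/7)   exp(6*I*pi/7)   exp(-6*I*pi/7)  exp(-4*I*pi/7)  exp(-2*I*pi/7)
  chi_2          1             exp(4*I*pi/7)   exp(-6*I*pi/7)  exp(-2*I*pi/7)  exp(2*I*pi/7)   exp(6*I*pi/7)   exp(-4*I*pi/7)
  chi_3          1             exp(6*I*pi/7)   exp(-2*I*pi/7)  exp(4*I*pi/7)   exp(-4*I*pi/7)  exp(2*I*pi/7)   exp(-6*I*pi/7)
  chi_4          1             exp(-6*I*pi/7)  exp(2*I*pi/7)   exp(-4*I*pi/7)  exp(4*I*pi/7)   exp(-2*I*pi/7)  exp(6*I*pi/7) 
  chi_5          1             exp(-4*I*pi/7)  exp(6*I*pi/7)   exp(2*I*pi/7)   exp(-2*I*pi/7)  exp(-6*I*pi/7)  exp(4*I*pi/7) 
  chi_6          1             exp(-2*I*pi/7)  exp(-4*I*pi/7)  exp(-6*I*pi/7)  exp(6*I*pi/7)   exp(4*I*pi/7)   exp(2*I*pi/7) 

Spot check: chi_2(1) = zeta_7^(2*1) = zeta_7^2 = exp(4*I*pi/7).

Reasoning: Z/7Z is abelian, so all 7 irreducible complex representations are 1-dimensional. They are given by chi_k(m) = zeta_7^(k*m) for k = 0,...,6. Row orthogonality: sum_m chi_k(m) conj(chi_l(m)) = 7 * [k = l].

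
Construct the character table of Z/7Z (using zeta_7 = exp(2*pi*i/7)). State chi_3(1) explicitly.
Character table of Z/7Z (irreps indexed chi_0,...,chi_6 with chi_k(m) = zeta_7^(k*m), zeta_7 = exp(2*pi*i/7)):
  irrep \ class  {0} (size 1)  {1} (size 1)    {2} (size 1)    {3} (size 1)    {4} (size 1)    {5} (size 1)    {6} (size 1)  
  chi_0          1             1               1               1               1               1               1             
  chi_1          1             exp(2*I*pi/7)   exp(4*I*pi/7)   exp(6*I*pi/7)   exp(-6*I*pi/7)  exp(-4*I*pi/7)  exp(-2*I*pi/7)
  chi_2          1             exp(4*I*pi/7)   exp(-6*I*pi/7)  exp(-2*I*pi/7)  exp(2*I*pi/7)   exp(6*I*pi/7)   exp(-4*I*pi/7)
  chi_3          1             exp(6*I*pi/7)   exp(-2*I*pi/7)  exp(4*I*pi/7)   exp(-4*I*pi/7)  exp(2*I*pi/7)   exp(-6*I*pi/7)
  chi_4          1             exp(-6*I*pi/7)  exp(2*I*pi/7)   exp(-4*I*pi/7)  exp(4*I*pi/7)   exp(-2*I*pi/7)  exp(6*I*pi/7) 
  chi_5          1             exp(-4*I*pi/7)  exp(6*I*pi/7)   exp(2*I*pi/7)   exp(-2*I*pi/7)  exp(-6*I*pi/7)  exp(4*I*pi/7) 
  chi_6          1             exp(-2*I*pi/7)  exp(-4*I*pi/7)  exp(-6*I*pi/7)  exp(6*I*pi/7)   exp(4*I*pi/7)   exp(2*I*pi/7) 

Spot check: chi_3(1) = zeta_7^(3*1) = zeta_7^3 = exp(6*I*pi/7).

Why: Z/7Z is abelian, so all 7 irreducible complex representations are 1-dimensional. They are given by chi_k(m) = zeta_7^(k*m) for k = 0,...,6. Row orthogonality: sum_m chi_k(m) conj(chi_l(m)) = 7 * [k = l].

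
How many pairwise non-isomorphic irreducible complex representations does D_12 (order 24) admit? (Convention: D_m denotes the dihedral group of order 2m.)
9

Derivation: The number of irreducible complex representations of a finite group equals its number of conjugacy classes. D_12 has 9 conjugacy classes (n/2 + 3 for n even), so D_12 (order 24) has exactly 9 irreducible complex representations.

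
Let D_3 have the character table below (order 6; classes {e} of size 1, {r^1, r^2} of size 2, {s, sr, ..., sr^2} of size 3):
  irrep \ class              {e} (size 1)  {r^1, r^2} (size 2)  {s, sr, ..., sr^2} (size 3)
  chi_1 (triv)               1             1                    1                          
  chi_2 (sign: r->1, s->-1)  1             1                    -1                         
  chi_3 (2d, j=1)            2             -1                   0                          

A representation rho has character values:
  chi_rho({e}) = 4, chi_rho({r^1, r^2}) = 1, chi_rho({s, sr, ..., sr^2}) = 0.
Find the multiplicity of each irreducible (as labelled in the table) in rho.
Multiplicities: chi_1: 1, chi_2: 1, chi_3: 1.

Solution. Use <chi_rho, chi> = (1/|G|) sum_C |C| * chi_rho(C) * conj(chi(C)) with |G| = 6 for each irreducible chi in the table:
  <chi_rho, chi_1> = (1/6)[1*(4)*conj(1) + 2*(1)*conj(1) + 3*(0)*conj(1)]
      = (1/6)[(4) + (2) + (0)] = 6/6 = 1
  <chi_rho, chi_2> = (1/6)[1*(4)*conj(1) + 2*(1)*conj(1) + 3*(0)*conj(-1)]
      = (1/6)[(4) + (2) + (0)] = 6/6 = 1
  <chi_rho, chi_3> = (1/6)[1*(4)*conj(2) + 2*(1)*conj(-1) + 3*(0)*conj(0)]
      = (1/6)[(8) + (-2) + (0)] = 6/6 = 1
Dimension check: dim(rho) = sum (mult * dim) = 1*1 + 1*1 + 1*2 = 4 = chi_rho(e) = 4.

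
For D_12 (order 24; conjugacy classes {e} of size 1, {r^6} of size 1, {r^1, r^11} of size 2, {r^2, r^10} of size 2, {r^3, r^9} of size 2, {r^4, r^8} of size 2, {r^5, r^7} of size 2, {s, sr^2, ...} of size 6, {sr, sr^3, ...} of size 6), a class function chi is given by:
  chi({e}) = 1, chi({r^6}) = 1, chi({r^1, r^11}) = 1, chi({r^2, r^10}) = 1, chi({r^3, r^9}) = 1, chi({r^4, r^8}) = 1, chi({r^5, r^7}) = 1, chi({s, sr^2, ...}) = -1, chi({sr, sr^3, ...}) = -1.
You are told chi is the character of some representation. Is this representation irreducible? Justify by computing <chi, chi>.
Irreducible: <chi, chi> = 1.

Explanation: <chi, chi> = (1/|G|) sum_C |C| * |chi(C)|^2 = (1/24)[1*|1|^2 + 1*|1|^2 + 2*|1|^2 + 2*|1|^2 + 2*|1|^2 + 2*|1|^2 + 2*|1|^2 + 6*|-1|^2 + 6*|-1|^2]
  = (1/24)[(1) + (1) + (2) + (2) + (2) + (2) + (2) + (6) + (6)] = 24/24 = 1.
A character is irreducible iff <chi, chi> = 1, so this representation is irreducible.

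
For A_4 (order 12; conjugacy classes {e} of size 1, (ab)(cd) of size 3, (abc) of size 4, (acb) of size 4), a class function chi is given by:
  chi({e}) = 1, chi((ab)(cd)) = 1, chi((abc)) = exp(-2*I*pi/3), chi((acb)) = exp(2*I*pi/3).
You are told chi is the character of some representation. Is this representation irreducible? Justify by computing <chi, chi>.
Irreducible: <chi, chi> = 1.

Derivation: <chi, chi> = (1/|G|) sum_C |C| * |chi(C)|^2 = (1/12)[1*|1|^2 + 3*|1|^2 + 4*|exp(-2*I*pi/3)|^2 + 4*|exp(2*I*pi/3)|^2]
  = (1/12)[(1) + (3) + (4) + (4)] = 12/12 = 1.
(Exp terms are combined using exp(i*s)*conj(exp(i*t)) = exp(i*(s-t)), and sums of them are collapsed using the identity that for every m > 1 the m distinct m-th roots of unity sum to 0, e.g. 1 + exp(2*I*pi/3) + exp(-2*I*pi/3) = 0.)
A character is irreducible iff <chi, chi> = 1, so this representation is irreducible.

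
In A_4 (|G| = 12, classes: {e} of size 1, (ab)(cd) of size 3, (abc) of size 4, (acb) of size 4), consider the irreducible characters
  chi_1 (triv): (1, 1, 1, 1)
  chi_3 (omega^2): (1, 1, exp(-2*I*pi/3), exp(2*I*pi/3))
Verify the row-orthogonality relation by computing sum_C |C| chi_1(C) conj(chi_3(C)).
Sum = 0; so <chi_1, chi_3> = 0 (distinct irreducibles are orthogonal).

Details: Compute term by term over conjugacy classes (|C| * chi_1(C) * conj(chi_3(C))):
  1*(1)*conj(1) + 3*(1)*conj(1) + 4*(1)*conj(exp(-2*I*pi/3)) + 4*(1)*conj(exp(2*I*pi/3))
  = (1) + (3) + (4*exp(2*I*pi/3)) + (4*exp(-2*I*pi/3))
  = 0.
(Exp terms are combined using exp(i*s)*conj(exp(i*t)) = exp(i*(s-t)), and sums of them are collapsed using the identity that for every m > 1 the m distinct m-th roots of unity sum to 0, e.g. 1 + exp(2*I*pi/3) + exp(-2*I*pi/3) = 0.)
Dividing by |G| = 12 gives 0/12 = 0, matching the row-orthogonality relation <chi_1, chi_3> = [chi_1 = chi_3].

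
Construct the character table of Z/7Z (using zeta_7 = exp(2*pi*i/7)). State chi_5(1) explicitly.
Character table of Z/7Z (irreps indexed chi_0,...,chi_6 with chi_k(m) = zeta_7^(k*m), zeta_7 = exp(2*pi*i/7)):
  irrep \ class  {0} (size 1)  {1} (size 1)    {2} (size 1)    {3} (size 1)    {4} (size 1)    {5} (size 1)    {6} (size 1)  
  chi_0          1             1               1               1               1               1               1             
  chi_1          1             exp(2*I*pi/7)   exp(4*I*pi/7)   exp(6*I*pi/7)   exp(-6*I*pi/7)  exp(-4*I*pi/7)  exp(-2*I*pi/7)
  chi_2          1             exp(4*I*pi/7)   exp(-6*I*pi/7)  exp(-2*I*pi/7)  exp(2*I*pi/7)   exp(6*I*pi/7)   exp(-4*I*pi/7)
  chi_3          1             exp(6*I*pi/7)   exp(-2*I*pi/7)  exp(4*I*pi/7)   exp(-4*I*pi/7)  exp(2*I*pi/7)   exp(-6*I*pi/7)
  chi_4          1             exp(-6*I*pi/7)  exp(2*I*pi/7)   exp(-4*I*pi/7)  exp(4*I*pi/7)   exp(-2*I*pi/7)  exp(6*I*pi/7) 
  chi_5          1             exp(-4*I*pi/7)  exp(6*I*pi/7)   exp(2*I*pi/7)   exp(-2*I*pi/7)  exp(-6*I*pi/7)  exp(4*I*pi/7) 
  chi_6          1             exp(-2*I*pi/7)  exp(-4*I*pi/7)  exp(-6*I*pi/7)  exp(6*I*pi/7)   exp(4*I*pi/7)   exp(2*I*pi/7) 

Spot check: chi_5(1) = zeta_7^(5*1) = zeta_7^5 = exp(-4*I*pi/7).

Solution. Z/7Z is abelian, so all 7 irreducible complex representations are 1-dimensional. They are given by chi_k(m) = zeta_7^(k*m) for k = 0,...,6. Row orthogonality: sum_m chi_k(m) conj(chi_l(m)) = 7 * [k = l].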